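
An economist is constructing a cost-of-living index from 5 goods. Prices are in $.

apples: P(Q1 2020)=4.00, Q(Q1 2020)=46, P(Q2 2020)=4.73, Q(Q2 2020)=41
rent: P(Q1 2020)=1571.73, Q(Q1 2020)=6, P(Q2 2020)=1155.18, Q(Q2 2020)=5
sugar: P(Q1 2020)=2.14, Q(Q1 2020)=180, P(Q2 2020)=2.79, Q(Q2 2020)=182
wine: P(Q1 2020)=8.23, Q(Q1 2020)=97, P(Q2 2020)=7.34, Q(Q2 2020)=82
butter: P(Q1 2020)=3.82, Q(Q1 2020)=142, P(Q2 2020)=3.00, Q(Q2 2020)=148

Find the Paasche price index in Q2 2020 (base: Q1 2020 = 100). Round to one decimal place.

77.9

Paasche price index uses current-period quantities as weights.
ΣP(Q2 2020)·Q(Q2 2020) = 4.73×41 + 1155.18×5 + 2.79×182 + 7.34×82 + 3.00×148 = 193.93 + 5775.9 + 507.78 + 601.88 + 444 = 7523.49
ΣP(Q1 2020)·Q(Q2 2020) = 4.00×41 + 1571.73×5 + 2.14×182 + 8.23×82 + 3.82×148 = 164 + 7858.65 + 389.48 + 674.86 + 565.36 = 9652.35
Index = 7523.49 / 9652.35 × 100 = 77.9446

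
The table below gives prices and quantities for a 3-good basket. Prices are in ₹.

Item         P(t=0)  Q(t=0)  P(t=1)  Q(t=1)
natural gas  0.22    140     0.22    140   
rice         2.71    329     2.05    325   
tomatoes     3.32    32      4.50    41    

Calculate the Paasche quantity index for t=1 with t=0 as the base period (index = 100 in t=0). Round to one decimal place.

103.8

Paasche quantity index uses current-period prices as weights.
ΣP(t=1)·Q(t=1) = 0.22×140 + 2.05×325 + 4.50×41 = 30.8 + 666.25 + 184.5 = 881.55
ΣP(t=1)·Q(t=0) = 0.22×140 + 2.05×329 + 4.50×32 = 30.8 + 674.45 + 144 = 849.25
Index = 881.55 / 849.25 × 100 = 103.8034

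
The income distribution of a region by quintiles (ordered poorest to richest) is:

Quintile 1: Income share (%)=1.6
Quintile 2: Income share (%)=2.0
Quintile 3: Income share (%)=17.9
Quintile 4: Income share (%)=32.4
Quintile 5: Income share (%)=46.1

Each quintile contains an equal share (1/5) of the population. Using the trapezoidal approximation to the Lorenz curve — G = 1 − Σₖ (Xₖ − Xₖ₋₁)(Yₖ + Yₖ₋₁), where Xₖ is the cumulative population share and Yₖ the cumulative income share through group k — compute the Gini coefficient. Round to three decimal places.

0.478

Cumulative income shares Yₖ: 0.0160, 0.0360, 0.2150, 0.5390, 1.0000
Σ (Xₖ−Xₖ₋₁)(Yₖ+Yₖ₋₁) = (1/5)(0.0160+0.0000) + (1/5)(0.0360+0.0160) + (1/5)(0.2150+0.0360) + (1/5)(0.5390+0.2150) + (1/5)(1.0000+0.5390)
  = 0.0032 + 0.0104 + 0.0502 + 0.1508 + 0.3078 = 0.5224
G = 1 − 0.5224 = 0.4776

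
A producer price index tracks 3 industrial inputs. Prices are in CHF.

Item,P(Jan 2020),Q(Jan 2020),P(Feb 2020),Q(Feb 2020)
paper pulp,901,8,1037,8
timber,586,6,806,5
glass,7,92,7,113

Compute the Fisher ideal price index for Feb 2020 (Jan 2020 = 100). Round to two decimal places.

Laspeyres component (base-period weights):
ΣP(Feb 2020)Q(Jan 2020) = 1037×8 + 806×6 + 7×92 = 8296 + 4836 + 644 = 13776
ΣP(Jan 2020)Q(Jan 2020) = 901×8 + 586×6 + 7×92 = 7208 + 3516 + 644 = 11368
L = 13776 / 11368 × 100 = 121.1823
Paasche component (current-period weights):
ΣP(Feb 2020)Q(Feb 2020) = 1037×8 + 806×5 + 7×113 = 8296 + 4030 + 791 = 13117
ΣP(Jan 2020)Q(Feb 2020) = 901×8 + 586×5 + 7×113 = 7208 + 2930 + 791 = 10929
P = 13117 / 10929 × 100 = 120.0201
Fisher = √(L × P) = √(121.1823 × 120.0201) = 120.5998

120.60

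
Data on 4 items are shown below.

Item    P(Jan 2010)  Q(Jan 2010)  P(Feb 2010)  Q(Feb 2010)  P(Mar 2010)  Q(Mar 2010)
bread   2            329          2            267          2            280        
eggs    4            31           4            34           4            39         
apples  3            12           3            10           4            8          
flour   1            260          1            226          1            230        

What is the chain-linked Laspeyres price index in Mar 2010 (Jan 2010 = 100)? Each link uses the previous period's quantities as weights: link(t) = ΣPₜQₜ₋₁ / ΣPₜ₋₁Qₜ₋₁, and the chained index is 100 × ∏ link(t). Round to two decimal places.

101.08

Link Jan 2010→Feb 2010:
ΣP(Feb 2010)Q(Jan 2010) = 2×329 + 4×31 + 3×12 + 1×260 = 658 + 124 + 36 + 260 = 1078
ΣP(Jan 2010)Q(Jan 2010) = 2×329 + 4×31 + 3×12 + 1×260 = 658 + 124 + 36 + 260 = 1078
link = 1078/1078 = 1.000000
Link Feb 2010→Mar 2010:
ΣP(Mar 2010)Q(Feb 2010) = 2×267 + 4×34 + 4×10 + 1×226 = 534 + 136 + 40 + 226 = 936
ΣP(Feb 2010)Q(Feb 2010) = 2×267 + 4×34 + 3×10 + 1×226 = 534 + 136 + 30 + 226 = 926
link = 936/926 = 1.010799
Chained index = 100 × 1.000000 × 1.010799 = 101.0799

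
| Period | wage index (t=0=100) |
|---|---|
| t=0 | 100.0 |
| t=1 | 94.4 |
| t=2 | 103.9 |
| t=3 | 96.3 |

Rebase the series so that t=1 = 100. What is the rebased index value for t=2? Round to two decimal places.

110.06

Rebased(t=2) = 103.9 / 94.4 × 100 = 110.0636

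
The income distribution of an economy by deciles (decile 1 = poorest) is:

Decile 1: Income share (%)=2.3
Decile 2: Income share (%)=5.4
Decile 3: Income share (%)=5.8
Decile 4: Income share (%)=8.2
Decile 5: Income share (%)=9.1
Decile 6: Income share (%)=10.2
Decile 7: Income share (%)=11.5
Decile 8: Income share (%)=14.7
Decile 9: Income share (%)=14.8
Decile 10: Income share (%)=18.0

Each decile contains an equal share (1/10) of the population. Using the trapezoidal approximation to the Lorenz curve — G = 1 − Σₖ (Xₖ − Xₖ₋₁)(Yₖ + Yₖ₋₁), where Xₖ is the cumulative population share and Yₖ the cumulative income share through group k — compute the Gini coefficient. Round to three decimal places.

0.263

Cumulative income shares Yₖ: 0.0230, 0.0770, 0.1350, 0.2170, 0.3080, 0.4100, 0.5250, 0.6720, 0.8200, 1.0000
Σ (Xₖ−Xₖ₋₁)(Yₖ+Yₖ₋₁) = (1/10)(0.0230+0.0000) + (1/10)(0.0770+0.0230) + (1/10)(0.1350+0.0770) + (1/10)(0.2170+0.1350) + (1/10)(0.3080+0.2170) + (1/10)(0.4100+0.3080) + (1/10)(0.5250+0.4100) + (1/10)(0.6720+0.5250) + (1/10)(0.8200+0.6720) + (1/10)(1.0000+0.8200)
  = 0.0023 + 0.0100 + 0.0212 + 0.0352 + 0.0525 + 0.0718 + 0.0935 + 0.1197 + 0.1492 + 0.1820 = 0.7374
G = 1 − 0.7374 = 0.2626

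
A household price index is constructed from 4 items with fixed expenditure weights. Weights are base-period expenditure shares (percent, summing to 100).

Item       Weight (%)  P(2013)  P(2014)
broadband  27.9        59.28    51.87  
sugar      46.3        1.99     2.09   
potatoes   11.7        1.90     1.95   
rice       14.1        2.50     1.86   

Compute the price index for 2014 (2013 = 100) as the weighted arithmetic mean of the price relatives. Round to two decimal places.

95.54

broadband: 27.9 × (51.87/59.28) = 27.9 × 0.875000 = 24.4125
sugar: 46.3 × (2.09/1.99) = 46.3 × 1.050251 = 48.6266
potatoes: 11.7 × (1.95/1.90) = 11.7 × 1.026316 = 12.0079
rice: 14.1 × (1.86/2.50) = 14.1 × 0.744000 = 10.4904
Index = Σ wᵢ·(p₁ᵢ/p₀ᵢ) = 24.4125 + 48.6266 + 12.0079 + 10.4904 = 95.5374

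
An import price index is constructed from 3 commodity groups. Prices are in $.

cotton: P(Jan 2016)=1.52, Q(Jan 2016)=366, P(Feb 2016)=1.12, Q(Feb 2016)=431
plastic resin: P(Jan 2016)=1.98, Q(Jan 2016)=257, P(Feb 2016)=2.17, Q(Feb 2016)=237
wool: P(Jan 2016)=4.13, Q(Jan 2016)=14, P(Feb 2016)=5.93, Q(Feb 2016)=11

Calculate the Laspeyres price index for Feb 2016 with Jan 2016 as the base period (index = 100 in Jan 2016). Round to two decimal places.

93.56

Laspeyres price index uses base-period quantities as weights.
ΣP(Feb 2016)·Q(Jan 2016) = 1.12×366 + 2.17×257 + 5.93×14 = 409.92 + 557.69 + 83.02 = 1050.63
ΣP(Jan 2016)·Q(Jan 2016) = 1.52×366 + 1.98×257 + 4.13×14 = 556.32 + 508.86 + 57.82 = 1123
Index = 1050.63 / 1123 × 100 = 93.5557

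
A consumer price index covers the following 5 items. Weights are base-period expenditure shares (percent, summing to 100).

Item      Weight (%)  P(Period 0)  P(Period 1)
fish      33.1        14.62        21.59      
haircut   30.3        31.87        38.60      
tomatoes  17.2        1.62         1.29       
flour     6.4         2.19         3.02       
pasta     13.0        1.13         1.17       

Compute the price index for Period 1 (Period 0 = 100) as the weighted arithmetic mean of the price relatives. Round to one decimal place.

121.6

fish: 33.1 × (21.59/14.62) = 33.1 × 1.476744 = 48.8802
haircut: 30.3 × (38.60/31.87) = 30.3 × 1.211170 = 36.6985
tomatoes: 17.2 × (1.29/1.62) = 17.2 × 0.796296 = 13.6963
flour: 6.4 × (3.02/2.19) = 6.4 × 1.378995 = 8.8256
pasta: 13.0 × (1.17/1.13) = 13.0 × 1.035398 = 13.4602
Index = Σ wᵢ·(p₁ᵢ/p₀ᵢ) = 48.8802 + 36.6985 + 13.6963 + 8.8256 + 13.4602 = 121.5607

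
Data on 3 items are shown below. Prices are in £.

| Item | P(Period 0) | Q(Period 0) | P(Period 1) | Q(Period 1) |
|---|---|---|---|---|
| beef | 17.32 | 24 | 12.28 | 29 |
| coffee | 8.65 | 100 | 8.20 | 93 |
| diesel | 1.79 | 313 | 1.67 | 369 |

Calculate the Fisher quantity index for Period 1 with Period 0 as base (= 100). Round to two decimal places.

Laspeyres component (base-period weights):
ΣP(Period 0)Q(Period 1) = 17.32×29 + 8.65×93 + 1.79×369 = 502.28 + 804.45 + 660.51 = 1967.24
ΣP(Period 0)Q(Period 0) = 17.32×24 + 8.65×100 + 1.79×313 = 415.68 + 865 + 560.27 = 1840.95
L = 1967.24 / 1840.95 × 100 = 106.8600
Paasche component (current-period weights):
ΣP(Period 1)Q(Period 1) = 12.28×29 + 8.20×93 + 1.67×369 = 356.12 + 762.6 + 616.23 = 1734.95
ΣP(Period 1)Q(Period 0) = 12.28×24 + 8.20×100 + 1.67×313 = 294.72 + 820 + 522.71 = 1637.43
P = 1734.95 / 1637.43 × 100 = 105.9557
Fisher = √(L × P) = √(106.8600 × 105.9557) = 106.4069

106.41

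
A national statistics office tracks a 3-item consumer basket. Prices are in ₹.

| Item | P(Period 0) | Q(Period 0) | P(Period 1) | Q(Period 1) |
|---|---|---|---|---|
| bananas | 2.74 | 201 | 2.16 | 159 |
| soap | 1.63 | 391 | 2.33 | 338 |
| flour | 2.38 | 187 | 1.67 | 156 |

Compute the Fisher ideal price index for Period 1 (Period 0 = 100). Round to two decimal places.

101.98

Laspeyres component (base-period weights):
ΣP(Period 1)Q(Period 0) = 2.16×201 + 2.33×391 + 1.67×187 = 434.16 + 911.03 + 312.29 = 1657.48
ΣP(Period 0)Q(Period 0) = 2.74×201 + 1.63×391 + 2.38×187 = 550.74 + 637.33 + 445.06 = 1633.13
L = 1657.48 / 1633.13 × 100 = 101.4910
Paasche component (current-period weights):
ΣP(Period 1)Q(Period 1) = 2.16×159 + 2.33×338 + 1.67×156 = 343.44 + 787.54 + 260.52 = 1391.5
ΣP(Period 0)Q(Period 1) = 2.74×159 + 1.63×338 + 2.38×156 = 435.66 + 550.94 + 371.28 = 1357.88
P = 1391.5 / 1357.88 × 100 = 102.4759
Fisher = √(L × P) = √(101.4910 × 102.4759) = 101.9823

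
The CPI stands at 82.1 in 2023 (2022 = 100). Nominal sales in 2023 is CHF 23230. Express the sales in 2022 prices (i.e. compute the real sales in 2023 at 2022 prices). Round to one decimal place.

28294.8

Real = Nominal ÷ (Index/100) = 23230 ÷ (82.1/100)
     = 23230 ÷ 0.821 = 28294.7625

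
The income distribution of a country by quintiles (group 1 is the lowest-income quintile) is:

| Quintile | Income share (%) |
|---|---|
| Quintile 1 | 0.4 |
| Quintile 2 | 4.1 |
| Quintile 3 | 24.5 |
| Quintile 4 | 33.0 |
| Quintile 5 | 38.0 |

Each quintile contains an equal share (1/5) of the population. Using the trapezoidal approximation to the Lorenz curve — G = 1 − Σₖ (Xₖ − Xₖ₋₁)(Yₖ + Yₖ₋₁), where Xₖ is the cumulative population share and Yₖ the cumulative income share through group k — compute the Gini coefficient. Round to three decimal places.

Cumulative income shares Yₖ: 0.0040, 0.0450, 0.2900, 0.6200, 1.0000
Σ (Xₖ−Xₖ₋₁)(Yₖ+Yₖ₋₁) = (1/5)(0.0040+0.0000) + (1/5)(0.0450+0.0040) + (1/5)(0.2900+0.0450) + (1/5)(0.6200+0.2900) + (1/5)(1.0000+0.6200)
  = 0.0008 + 0.0098 + 0.0670 + 0.1820 + 0.3240 = 0.5836
G = 1 − 0.5836 = 0.4164

0.416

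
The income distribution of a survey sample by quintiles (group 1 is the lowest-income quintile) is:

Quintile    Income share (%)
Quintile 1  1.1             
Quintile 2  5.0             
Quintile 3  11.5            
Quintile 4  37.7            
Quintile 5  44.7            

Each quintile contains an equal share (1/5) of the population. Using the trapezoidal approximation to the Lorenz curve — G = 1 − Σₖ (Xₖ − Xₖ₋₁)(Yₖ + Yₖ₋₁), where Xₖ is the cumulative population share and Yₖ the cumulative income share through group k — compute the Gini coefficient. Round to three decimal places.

0.480

Cumulative income shares Yₖ: 0.0110, 0.0610, 0.1760, 0.5530, 1.0000
Σ (Xₖ−Xₖ₋₁)(Yₖ+Yₖ₋₁) = (1/5)(0.0110+0.0000) + (1/5)(0.0610+0.0110) + (1/5)(0.1760+0.0610) + (1/5)(0.5530+0.1760) + (1/5)(1.0000+0.5530)
  = 0.0022 + 0.0144 + 0.0474 + 0.1458 + 0.3106 = 0.5204
G = 1 − 0.5204 = 0.4796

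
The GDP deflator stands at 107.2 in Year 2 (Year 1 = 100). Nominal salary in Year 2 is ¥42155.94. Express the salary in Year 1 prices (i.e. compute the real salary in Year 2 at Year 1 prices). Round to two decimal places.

Real = Nominal ÷ (Index/100) = 42155.94 ÷ (107.2/100)
     = 42155.94 ÷ 1.072 = 39324.5709

39324.57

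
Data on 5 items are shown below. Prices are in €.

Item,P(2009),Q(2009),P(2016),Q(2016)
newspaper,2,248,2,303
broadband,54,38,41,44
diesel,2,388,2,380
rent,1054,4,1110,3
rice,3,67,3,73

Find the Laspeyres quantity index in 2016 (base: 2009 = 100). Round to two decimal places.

Laspeyres quantity index uses base-period prices as weights.
ΣP(2009)·Q(2016) = 2×303 + 54×44 + 2×380 + 1054×3 + 3×73 = 606 + 2376 + 760 + 3162 + 219 = 7123
ΣP(2009)·Q(2009) = 2×248 + 54×38 + 2×388 + 1054×4 + 3×67 = 496 + 2052 + 776 + 4216 + 201 = 7741
Index = 7123 / 7741 × 100 = 92.0165

92.02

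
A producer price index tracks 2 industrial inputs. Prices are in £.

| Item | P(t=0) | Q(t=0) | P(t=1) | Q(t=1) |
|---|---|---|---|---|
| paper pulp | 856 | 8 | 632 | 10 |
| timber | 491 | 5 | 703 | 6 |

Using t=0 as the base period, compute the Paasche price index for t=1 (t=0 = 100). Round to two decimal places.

91.59

Paasche price index uses current-period quantities as weights.
ΣP(t=1)·Q(t=1) = 632×10 + 703×6 = 6320 + 4218 = 10538
ΣP(t=0)·Q(t=1) = 856×10 + 491×6 = 8560 + 2946 = 11506
Index = 10538 / 11506 × 100 = 91.5870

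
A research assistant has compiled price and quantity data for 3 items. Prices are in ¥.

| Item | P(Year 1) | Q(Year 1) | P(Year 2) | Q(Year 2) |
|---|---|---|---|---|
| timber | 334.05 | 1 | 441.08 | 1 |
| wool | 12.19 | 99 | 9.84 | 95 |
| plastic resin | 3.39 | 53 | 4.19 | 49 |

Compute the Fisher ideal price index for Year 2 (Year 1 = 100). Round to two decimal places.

95.26

Laspeyres component (base-period weights):
ΣP(Year 2)Q(Year 1) = 441.08×1 + 9.84×99 + 4.19×53 = 441.08 + 974.16 + 222.07 = 1637.31
ΣP(Year 1)Q(Year 1) = 334.05×1 + 12.19×99 + 3.39×53 = 334.05 + 1206.81 + 179.67 = 1720.53
L = 1637.31 / 1720.53 × 100 = 95.1631
Paasche component (current-period weights):
ΣP(Year 2)Q(Year 2) = 441.08×1 + 9.84×95 + 4.19×49 = 441.08 + 934.8 + 205.31 = 1581.19
ΣP(Year 1)Q(Year 2) = 334.05×1 + 12.19×95 + 3.39×49 = 334.05 + 1158.05 + 166.11 = 1658.21
P = 1581.19 / 1658.21 × 100 = 95.3552
Fisher = √(L × P) = √(95.1631 × 95.3552) = 95.2591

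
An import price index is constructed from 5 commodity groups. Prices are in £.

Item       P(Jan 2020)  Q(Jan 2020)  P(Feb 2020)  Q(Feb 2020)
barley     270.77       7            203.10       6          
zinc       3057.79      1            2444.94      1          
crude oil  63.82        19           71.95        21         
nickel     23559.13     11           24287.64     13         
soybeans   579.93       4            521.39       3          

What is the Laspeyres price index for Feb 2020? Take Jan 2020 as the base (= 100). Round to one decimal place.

102.6

Laspeyres price index uses base-period quantities as weights.
ΣP(Feb 2020)·Q(Jan 2020) = 203.10×7 + 2444.94×1 + 71.95×19 + 24287.64×11 + 521.39×4 = 1421.7 + 2444.94 + 1367.05 + 267164.04 + 2085.56 = 274483.29
ΣP(Jan 2020)·Q(Jan 2020) = 270.77×7 + 3057.79×1 + 63.82×19 + 23559.13×11 + 579.93×4 = 1895.39 + 3057.79 + 1212.58 + 259150.43 + 2319.72 = 267635.91
Index = 274483.29 / 267635.91 × 100 = 102.5585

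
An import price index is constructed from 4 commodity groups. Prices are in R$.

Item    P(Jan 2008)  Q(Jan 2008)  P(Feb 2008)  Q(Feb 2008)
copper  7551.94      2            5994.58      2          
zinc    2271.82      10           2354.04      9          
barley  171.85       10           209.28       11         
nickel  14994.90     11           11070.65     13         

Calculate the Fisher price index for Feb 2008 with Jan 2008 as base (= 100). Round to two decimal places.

77.58

Laspeyres component (base-period weights):
ΣP(Feb 2008)Q(Jan 2008) = 5994.58×2 + 2354.04×10 + 209.28×10 + 11070.65×11 = 11989.16 + 23540.4 + 2092.8 + 121777.15 = 159399.51
ΣP(Jan 2008)Q(Jan 2008) = 7551.94×2 + 2271.82×10 + 171.85×10 + 14994.90×11 = 15103.88 + 22718.2 + 1718.5 + 164943.9 = 204484.48
L = 159399.51 / 204484.48 × 100 = 77.9519
Paasche component (current-period weights):
ΣP(Feb 2008)Q(Feb 2008) = 5994.58×2 + 2354.04×9 + 209.28×11 + 11070.65×13 = 11989.16 + 21186.36 + 2302.08 + 143918.45 = 179396.05
ΣP(Jan 2008)Q(Feb 2008) = 7551.94×2 + 2271.82×9 + 171.85×11 + 14994.90×13 = 15103.88 + 20446.38 + 1890.35 + 194933.7 = 232374.31
P = 179396.05 / 232374.31 × 100 = 77.2013
Fisher = √(L × P) = √(77.9519 × 77.2013) = 77.5757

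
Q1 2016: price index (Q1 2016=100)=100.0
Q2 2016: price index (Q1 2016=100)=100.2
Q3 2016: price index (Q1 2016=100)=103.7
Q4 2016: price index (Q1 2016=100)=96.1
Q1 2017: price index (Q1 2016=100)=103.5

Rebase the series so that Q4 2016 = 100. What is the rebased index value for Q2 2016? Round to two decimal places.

Rebased(Q2 2016) = 100.2 / 96.1 × 100 = 104.2664

104.27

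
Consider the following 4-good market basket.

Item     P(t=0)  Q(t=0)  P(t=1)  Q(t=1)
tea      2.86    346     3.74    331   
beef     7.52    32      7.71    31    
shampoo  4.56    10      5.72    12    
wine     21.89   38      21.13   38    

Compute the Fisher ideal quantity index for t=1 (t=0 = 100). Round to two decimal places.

Laspeyres component (base-period weights):
ΣP(t=0)Q(t=1) = 2.86×331 + 7.52×31 + 4.56×12 + 21.89×38 = 946.66 + 233.12 + 54.72 + 831.82 = 2066.32
ΣP(t=0)Q(t=0) = 2.86×346 + 7.52×32 + 4.56×10 + 21.89×38 = 989.56 + 240.64 + 45.6 + 831.82 = 2107.62
L = 2066.32 / 2107.62 × 100 = 98.0404
Paasche component (current-period weights):
ΣP(t=1)Q(t=1) = 3.74×331 + 7.71×31 + 5.72×12 + 21.13×38 = 1237.94 + 239.01 + 68.64 + 802.94 = 2348.53
ΣP(t=1)Q(t=0) = 3.74×346 + 7.71×32 + 5.72×10 + 21.13×38 = 1294.04 + 246.72 + 57.2 + 802.94 = 2400.9
P = 2348.53 / 2400.9 × 100 = 97.8187
Fisher = √(L × P) = √(98.0404 × 97.8187) = 97.9295

97.93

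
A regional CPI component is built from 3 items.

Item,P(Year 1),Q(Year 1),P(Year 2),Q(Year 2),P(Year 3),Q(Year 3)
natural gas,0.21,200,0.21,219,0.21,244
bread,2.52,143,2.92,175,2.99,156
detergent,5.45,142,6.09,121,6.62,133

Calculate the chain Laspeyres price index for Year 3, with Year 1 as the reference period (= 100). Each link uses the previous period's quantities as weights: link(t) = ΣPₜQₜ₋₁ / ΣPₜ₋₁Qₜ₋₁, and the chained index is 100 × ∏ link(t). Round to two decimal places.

119.24

Link Year 1→Year 2:
ΣP(Year 2)Q(Year 1) = 0.21×200 + 2.92×143 + 6.09×142 = 42 + 417.56 + 864.78 = 1324.34
ΣP(Year 1)Q(Year 1) = 0.21×200 + 2.52×143 + 5.45×142 = 42 + 360.36 + 773.9 = 1176.26
link = 1324.34/1176.26 = 1.125891
Link Year 2→Year 3:
ΣP(Year 3)Q(Year 2) = 0.21×219 + 2.99×175 + 6.62×121 = 45.99 + 523.25 + 801.02 = 1370.26
ΣP(Year 2)Q(Year 2) = 0.21×219 + 2.92×175 + 6.09×121 = 45.99 + 511 + 736.89 = 1293.88
link = 1370.26/1293.88 = 1.059032
Chained index = 100 × 1.125891 × 1.059032 = 119.2354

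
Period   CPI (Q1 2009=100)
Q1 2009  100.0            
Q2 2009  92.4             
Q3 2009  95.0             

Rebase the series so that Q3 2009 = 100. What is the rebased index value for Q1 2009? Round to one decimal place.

Rebased(Q1 2009) = 100.0 / 95.0 × 100 = 105.2632

105.3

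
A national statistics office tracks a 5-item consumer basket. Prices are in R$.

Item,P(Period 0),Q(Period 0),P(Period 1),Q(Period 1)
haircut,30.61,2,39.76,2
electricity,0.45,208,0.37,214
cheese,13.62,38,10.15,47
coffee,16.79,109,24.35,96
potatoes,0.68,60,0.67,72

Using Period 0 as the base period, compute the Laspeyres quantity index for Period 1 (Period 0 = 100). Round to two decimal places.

96.66

Laspeyres quantity index uses base-period prices as weights.
ΣP(Period 0)·Q(Period 1) = 30.61×2 + 0.45×214 + 13.62×47 + 16.79×96 + 0.68×72 = 61.22 + 96.3 + 640.14 + 1611.84 + 48.96 = 2458.46
ΣP(Period 0)·Q(Period 0) = 30.61×2 + 0.45×208 + 13.62×38 + 16.79×109 + 0.68×60 = 61.22 + 93.6 + 517.56 + 1830.11 + 40.8 = 2543.29
Index = 2458.46 / 2543.29 × 100 = 96.6646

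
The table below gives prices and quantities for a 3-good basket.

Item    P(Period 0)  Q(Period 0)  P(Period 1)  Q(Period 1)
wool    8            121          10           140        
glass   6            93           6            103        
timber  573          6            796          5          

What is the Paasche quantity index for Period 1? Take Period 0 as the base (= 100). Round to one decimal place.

91.7

Paasche quantity index uses current-period prices as weights.
ΣP(Period 1)·Q(Period 1) = 10×140 + 6×103 + 796×5 = 1400 + 618 + 3980 = 5998
ΣP(Period 1)·Q(Period 0) = 10×121 + 6×93 + 796×6 = 1210 + 558 + 4776 = 6544
Index = 5998 / 6544 × 100 = 91.6565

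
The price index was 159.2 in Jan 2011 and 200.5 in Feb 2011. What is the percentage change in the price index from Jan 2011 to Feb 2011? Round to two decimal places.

Change = (200.5 − 159.2) / 159.2 × 100
       = 41.3 / 159.2 × 100 = 25.9422%

25.94%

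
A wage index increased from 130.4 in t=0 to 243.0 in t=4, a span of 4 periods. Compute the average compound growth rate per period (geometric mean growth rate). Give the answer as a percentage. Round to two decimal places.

16.84%

Growth factor = (243.0/130.4)^(1/4) = (1.863497)^(1/4) = 1.168375
Growth rate = 1.168375 − 1 = 0.168375 = 16.8375%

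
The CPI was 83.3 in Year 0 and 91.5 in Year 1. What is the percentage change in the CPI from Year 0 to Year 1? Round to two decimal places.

9.84%

Change = (91.5 − 83.3) / 83.3 × 100
       = 8.2 / 83.3 × 100 = 9.8439%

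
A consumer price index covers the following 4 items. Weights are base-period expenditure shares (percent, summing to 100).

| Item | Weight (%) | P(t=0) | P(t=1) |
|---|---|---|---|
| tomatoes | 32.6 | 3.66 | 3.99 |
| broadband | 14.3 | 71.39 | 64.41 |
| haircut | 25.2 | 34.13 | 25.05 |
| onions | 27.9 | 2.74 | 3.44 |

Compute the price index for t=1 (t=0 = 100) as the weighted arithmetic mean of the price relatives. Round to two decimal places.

101.96

tomatoes: 32.6 × (3.99/3.66) = 32.6 × 1.090164 = 35.5393
broadband: 14.3 × (64.41/71.39) = 14.3 × 0.902227 = 12.9018
haircut: 25.2 × (25.05/34.13) = 25.2 × 0.733958 = 18.4958
onions: 27.9 × (3.44/2.74) = 27.9 × 1.255474 = 35.0277
Index = Σ wᵢ·(p₁ᵢ/p₀ᵢ) = 35.5393 + 12.9018 + 18.4958 + 35.0277 = 101.9647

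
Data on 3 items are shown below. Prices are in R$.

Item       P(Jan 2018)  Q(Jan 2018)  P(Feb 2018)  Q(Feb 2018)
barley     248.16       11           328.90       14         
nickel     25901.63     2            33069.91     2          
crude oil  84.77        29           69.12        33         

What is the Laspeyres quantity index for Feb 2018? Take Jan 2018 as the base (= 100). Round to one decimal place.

Laspeyres quantity index uses base-period prices as weights.
ΣP(Jan 2018)·Q(Feb 2018) = 248.16×14 + 25901.63×2 + 84.77×33 = 3474.24 + 51803.26 + 2797.41 = 58074.91
ΣP(Jan 2018)·Q(Jan 2018) = 248.16×11 + 25901.63×2 + 84.77×29 = 2729.76 + 51803.26 + 2458.33 = 56991.35
Index = 58074.91 / 56991.35 × 100 = 101.9013

101.9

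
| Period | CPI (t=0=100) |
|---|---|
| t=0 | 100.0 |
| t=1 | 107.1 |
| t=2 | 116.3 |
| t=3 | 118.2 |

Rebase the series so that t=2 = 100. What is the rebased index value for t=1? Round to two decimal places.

92.09

Rebased(t=1) = 107.1 / 116.3 × 100 = 92.0894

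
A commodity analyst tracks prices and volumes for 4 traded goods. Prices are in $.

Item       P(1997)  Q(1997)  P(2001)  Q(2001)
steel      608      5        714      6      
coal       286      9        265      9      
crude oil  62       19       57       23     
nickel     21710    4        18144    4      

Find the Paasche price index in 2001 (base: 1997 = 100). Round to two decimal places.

85.26

Paasche price index uses current-period quantities as weights.
ΣP(2001)·Q(2001) = 714×6 + 265×9 + 57×23 + 18144×4 = 4284 + 2385 + 1311 + 72576 = 80556
ΣP(1997)·Q(2001) = 608×6 + 286×9 + 62×23 + 21710×4 = 3648 + 2574 + 1426 + 86840 = 94488
Index = 80556 / 94488 × 100 = 85.2553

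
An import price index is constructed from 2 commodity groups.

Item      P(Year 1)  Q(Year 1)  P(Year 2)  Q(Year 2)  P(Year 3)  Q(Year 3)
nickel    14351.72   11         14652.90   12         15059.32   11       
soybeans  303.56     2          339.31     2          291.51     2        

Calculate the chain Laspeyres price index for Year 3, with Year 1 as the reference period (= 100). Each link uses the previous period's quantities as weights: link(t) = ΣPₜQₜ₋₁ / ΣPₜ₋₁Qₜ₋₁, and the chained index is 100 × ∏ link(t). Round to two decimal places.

104.90

Link Year 1→Year 2:
ΣP(Year 2)Q(Year 1) = 14652.90×11 + 339.31×2 = 161181.9 + 678.62 = 161860.52
ΣP(Year 1)Q(Year 1) = 14351.72×11 + 303.56×2 = 157868.92 + 607.12 = 158476.04
link = 161860.52/158476.04 = 1.021356
Link Year 2→Year 3:
ΣP(Year 3)Q(Year 2) = 15059.32×12 + 291.51×2 = 180711.84 + 583.02 = 181294.86
ΣP(Year 2)Q(Year 2) = 14652.90×12 + 339.31×2 = 175834.8 + 678.62 = 176513.42
link = 181294.86/176513.42 = 1.027088
Chained index = 100 × 1.021356 × 1.027088 = 104.9023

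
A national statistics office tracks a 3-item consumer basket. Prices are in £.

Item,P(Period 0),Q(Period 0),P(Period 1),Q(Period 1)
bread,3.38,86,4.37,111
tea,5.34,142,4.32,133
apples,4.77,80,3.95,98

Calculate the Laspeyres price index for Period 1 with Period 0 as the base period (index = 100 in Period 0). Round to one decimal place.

91.2

Laspeyres price index uses base-period quantities as weights.
ΣP(Period 1)·Q(Period 0) = 4.37×86 + 4.32×142 + 3.95×80 = 375.82 + 613.44 + 316 = 1305.26
ΣP(Period 0)·Q(Period 0) = 3.38×86 + 5.34×142 + 4.77×80 = 290.68 + 758.28 + 381.6 = 1430.56
Index = 1305.26 / 1430.56 × 100 = 91.2412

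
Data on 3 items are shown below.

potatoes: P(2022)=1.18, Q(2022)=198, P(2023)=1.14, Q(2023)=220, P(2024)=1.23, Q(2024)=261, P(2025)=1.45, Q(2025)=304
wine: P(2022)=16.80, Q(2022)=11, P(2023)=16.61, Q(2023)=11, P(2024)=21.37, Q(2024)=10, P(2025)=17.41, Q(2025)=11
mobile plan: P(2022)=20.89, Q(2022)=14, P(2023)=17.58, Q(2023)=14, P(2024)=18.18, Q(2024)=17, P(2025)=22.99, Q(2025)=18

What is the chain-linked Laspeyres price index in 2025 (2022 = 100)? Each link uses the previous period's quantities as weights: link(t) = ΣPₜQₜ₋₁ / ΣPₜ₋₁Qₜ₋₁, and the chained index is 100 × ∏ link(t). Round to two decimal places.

Link 2022→2023:
ΣP(2023)Q(2022) = 1.14×198 + 16.61×11 + 17.58×14 = 225.72 + 182.71 + 246.12 = 654.55
ΣP(2022)Q(2022) = 1.18×198 + 16.80×11 + 20.89×14 = 233.64 + 184.8 + 292.46 = 710.9
link = 654.55/710.9 = 0.920734
Link 2023→2024:
ΣP(2024)Q(2023) = 1.23×220 + 21.37×11 + 18.18×14 = 270.6 + 235.07 + 254.52 = 760.19
ΣP(2023)Q(2023) = 1.14×220 + 16.61×11 + 17.58×14 = 250.8 + 182.71 + 246.12 = 679.63
link = 760.19/679.63 = 1.118535
Link 2024→2025:
ΣP(2025)Q(2024) = 1.45×261 + 17.41×10 + 22.99×17 = 378.45 + 174.1 + 390.83 = 943.38
ΣP(2024)Q(2024) = 1.23×261 + 21.37×10 + 18.18×17 = 321.03 + 213.7 + 309.06 = 843.79
link = 943.38/843.79 = 1.118027
Chained index = 100 × 0.920734 × 1.118535 × 1.118027 = 115.1426

115.14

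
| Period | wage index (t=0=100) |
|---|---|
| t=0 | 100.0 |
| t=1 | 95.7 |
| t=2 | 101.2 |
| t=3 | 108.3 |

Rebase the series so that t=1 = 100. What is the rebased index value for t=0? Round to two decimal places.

104.49

Rebased(t=0) = 100.0 / 95.7 × 100 = 104.4932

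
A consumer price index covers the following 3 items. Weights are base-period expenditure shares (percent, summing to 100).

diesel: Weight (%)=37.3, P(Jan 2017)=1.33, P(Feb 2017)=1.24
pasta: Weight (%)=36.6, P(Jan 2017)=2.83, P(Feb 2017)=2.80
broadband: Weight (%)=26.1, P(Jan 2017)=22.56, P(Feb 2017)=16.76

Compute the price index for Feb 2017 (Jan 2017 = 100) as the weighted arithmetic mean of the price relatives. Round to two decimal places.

90.38

diesel: 37.3 × (1.24/1.33) = 37.3 × 0.932331 = 34.7759
pasta: 36.6 × (2.80/2.83) = 36.6 × 0.989399 = 36.2120
broadband: 26.1 × (16.76/22.56) = 26.1 × 0.742908 = 19.3899
Index = Σ wᵢ·(p₁ᵢ/p₀ᵢ) = 34.7759 + 36.2120 + 19.3899 = 90.3778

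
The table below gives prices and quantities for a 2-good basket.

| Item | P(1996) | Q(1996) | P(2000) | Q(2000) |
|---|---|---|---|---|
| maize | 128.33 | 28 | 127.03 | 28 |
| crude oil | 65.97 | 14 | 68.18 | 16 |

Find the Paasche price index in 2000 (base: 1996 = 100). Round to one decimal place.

100.0

Paasche price index uses current-period quantities as weights.
ΣP(2000)·Q(2000) = 127.03×28 + 68.18×16 = 3556.84 + 1090.88 = 4647.72
ΣP(1996)·Q(2000) = 128.33×28 + 65.97×16 = 3593.24 + 1055.52 = 4648.76
Index = 4647.72 / 4648.76 × 100 = 99.9776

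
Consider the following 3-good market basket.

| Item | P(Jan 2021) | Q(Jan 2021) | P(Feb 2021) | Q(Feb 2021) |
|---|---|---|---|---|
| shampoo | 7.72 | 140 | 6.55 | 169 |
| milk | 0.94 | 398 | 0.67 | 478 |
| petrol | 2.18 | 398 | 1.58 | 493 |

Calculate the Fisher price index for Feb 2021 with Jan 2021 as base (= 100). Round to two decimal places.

78.01

Laspeyres component (base-period weights):
ΣP(Feb 2021)Q(Jan 2021) = 6.55×140 + 0.67×398 + 1.58×398 = 917 + 266.66 + 628.84 = 1812.5
ΣP(Jan 2021)Q(Jan 2021) = 7.72×140 + 0.94×398 + 2.18×398 = 1080.8 + 374.12 + 867.64 = 2322.56
L = 1812.5 / 2322.56 × 100 = 78.0389
Paasche component (current-period weights):
ΣP(Feb 2021)Q(Feb 2021) = 6.55×169 + 0.67×478 + 1.58×493 = 1106.95 + 320.26 + 778.94 = 2206.15
ΣP(Jan 2021)Q(Feb 2021) = 7.72×169 + 0.94×478 + 2.18×493 = 1304.68 + 449.32 + 1074.74 = 2828.74
P = 2206.15 / 2828.74 × 100 = 77.9906
Fisher = √(L × P) = √(78.0389 × 77.9906) = 78.0147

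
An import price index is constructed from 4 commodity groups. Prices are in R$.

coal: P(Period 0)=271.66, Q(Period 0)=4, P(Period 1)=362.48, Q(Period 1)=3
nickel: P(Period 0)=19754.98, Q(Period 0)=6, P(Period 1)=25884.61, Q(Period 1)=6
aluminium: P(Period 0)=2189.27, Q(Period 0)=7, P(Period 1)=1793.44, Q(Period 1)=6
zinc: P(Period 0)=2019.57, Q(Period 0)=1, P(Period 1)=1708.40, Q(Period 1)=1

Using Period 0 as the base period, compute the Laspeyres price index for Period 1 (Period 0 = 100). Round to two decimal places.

Laspeyres price index uses base-period quantities as weights.
ΣP(Period 1)·Q(Period 0) = 362.48×4 + 25884.61×6 + 1793.44×7 + 1708.40×1 = 1449.92 + 155307.66 + 12554.08 + 1708.4 = 171020.06
ΣP(Period 0)·Q(Period 0) = 271.66×4 + 19754.98×6 + 2189.27×7 + 2019.57×1 = 1086.64 + 118529.88 + 15324.89 + 2019.57 = 136960.98
Index = 171020.06 / 136960.98 × 100 = 124.8677

124.87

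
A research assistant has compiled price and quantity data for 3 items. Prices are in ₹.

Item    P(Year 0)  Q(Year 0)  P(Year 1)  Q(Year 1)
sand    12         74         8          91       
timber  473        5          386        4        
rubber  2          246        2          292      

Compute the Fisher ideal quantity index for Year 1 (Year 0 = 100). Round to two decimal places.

Laspeyres component (base-period weights):
ΣP(Year 0)Q(Year 1) = 12×91 + 473×4 + 2×292 = 1092 + 1892 + 584 = 3568
ΣP(Year 0)Q(Year 0) = 12×74 + 473×5 + 2×246 = 888 + 2365 + 492 = 3745
L = 3568 / 3745 × 100 = 95.2737
Paasche component (current-period weights):
ΣP(Year 1)Q(Year 1) = 8×91 + 386×4 + 2×292 = 728 + 1544 + 584 = 2856
ΣP(Year 1)Q(Year 0) = 8×74 + 386×5 + 2×246 = 592 + 1930 + 492 = 3014
P = 2856 / 3014 × 100 = 94.7578
Fisher = √(L × P) = √(95.2737 × 94.7578) = 95.0154

95.02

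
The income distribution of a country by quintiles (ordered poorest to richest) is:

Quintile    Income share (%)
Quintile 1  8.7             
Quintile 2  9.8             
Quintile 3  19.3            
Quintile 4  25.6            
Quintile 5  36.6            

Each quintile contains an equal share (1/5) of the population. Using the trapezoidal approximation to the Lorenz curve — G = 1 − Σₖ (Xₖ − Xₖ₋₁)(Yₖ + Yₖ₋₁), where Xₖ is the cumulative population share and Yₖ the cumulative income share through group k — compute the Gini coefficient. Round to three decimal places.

Cumulative income shares Yₖ: 0.0870, 0.1850, 0.3780, 0.6340, 1.0000
Σ (Xₖ−Xₖ₋₁)(Yₖ+Yₖ₋₁) = (1/5)(0.0870+0.0000) + (1/5)(0.1850+0.0870) + (1/5)(0.3780+0.1850) + (1/5)(0.6340+0.3780) + (1/5)(1.0000+0.6340)
  = 0.0174 + 0.0544 + 0.1126 + 0.2024 + 0.3268 = 0.7136
G = 1 − 0.7136 = 0.2864

0.286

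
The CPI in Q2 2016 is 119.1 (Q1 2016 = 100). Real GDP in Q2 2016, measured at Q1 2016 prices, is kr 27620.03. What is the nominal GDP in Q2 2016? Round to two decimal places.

32895.46

Nominal = Real × (Index/100) = 27620.03 × (119.1/100)
        = 27620.03 × 1.191 = 32895.4557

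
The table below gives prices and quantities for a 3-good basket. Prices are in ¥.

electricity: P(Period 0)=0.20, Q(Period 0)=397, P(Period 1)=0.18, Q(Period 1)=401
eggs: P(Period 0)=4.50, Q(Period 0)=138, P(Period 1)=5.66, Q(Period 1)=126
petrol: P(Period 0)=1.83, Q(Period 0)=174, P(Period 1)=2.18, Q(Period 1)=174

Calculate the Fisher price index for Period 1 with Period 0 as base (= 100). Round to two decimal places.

120.76

Laspeyres component (base-period weights):
ΣP(Period 1)Q(Period 0) = 0.18×397 + 5.66×138 + 2.18×174 = 71.46 + 781.08 + 379.32 = 1231.86
ΣP(Period 0)Q(Period 0) = 0.20×397 + 4.50×138 + 1.83×174 = 79.4 + 621 + 318.42 = 1018.82
L = 1231.86 / 1018.82 × 100 = 120.9105
Paasche component (current-period weights):
ΣP(Period 1)Q(Period 1) = 0.18×401 + 5.66×126 + 2.18×174 = 72.18 + 713.16 + 379.32 = 1164.66
ΣP(Period 0)Q(Period 1) = 0.20×401 + 4.50×126 + 1.83×174 = 80.2 + 567 + 318.42 = 965.62
P = 1164.66 / 965.62 × 100 = 120.6127
Fisher = √(L × P) = √(120.9105 × 120.6127) = 120.7615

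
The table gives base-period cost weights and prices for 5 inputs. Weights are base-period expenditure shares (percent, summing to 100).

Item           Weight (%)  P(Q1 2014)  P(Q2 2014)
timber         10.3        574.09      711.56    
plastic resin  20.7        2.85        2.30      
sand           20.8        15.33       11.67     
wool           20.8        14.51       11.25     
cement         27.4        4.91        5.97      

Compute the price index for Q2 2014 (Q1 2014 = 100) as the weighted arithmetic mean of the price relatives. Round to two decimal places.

94.75

timber: 10.3 × (711.56/574.09) = 10.3 × 1.239457 = 12.7664
plastic resin: 20.7 × (2.30/2.85) = 20.7 × 0.807018 = 16.7053
sand: 20.8 × (11.67/15.33) = 20.8 × 0.761252 = 15.8341
wool: 20.8 × (11.25/14.51) = 20.8 × 0.775327 = 16.1268
cement: 27.4 × (5.97/4.91) = 27.4 × 1.215886 = 33.3153
Index = Σ wᵢ·(p₁ᵢ/p₀ᵢ) = 12.7664 + 16.7053 + 15.8341 + 16.1268 + 33.3153 = 94.7478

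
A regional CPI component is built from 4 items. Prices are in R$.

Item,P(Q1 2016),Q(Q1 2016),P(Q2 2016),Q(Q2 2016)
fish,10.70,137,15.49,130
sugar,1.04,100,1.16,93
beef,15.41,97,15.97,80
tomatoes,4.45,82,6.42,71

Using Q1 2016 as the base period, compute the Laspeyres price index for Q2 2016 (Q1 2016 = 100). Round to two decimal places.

Laspeyres price index uses base-period quantities as weights.
ΣP(Q2 2016)·Q(Q1 2016) = 15.49×137 + 1.16×100 + 15.97×97 + 6.42×82 = 2122.13 + 116 + 1549.09 + 526.44 = 4313.66
ΣP(Q1 2016)·Q(Q1 2016) = 10.70×137 + 1.04×100 + 15.41×97 + 4.45×82 = 1465.9 + 104 + 1494.77 + 364.9 = 3429.57
Index = 4313.66 / 3429.57 × 100 = 125.7785

125.78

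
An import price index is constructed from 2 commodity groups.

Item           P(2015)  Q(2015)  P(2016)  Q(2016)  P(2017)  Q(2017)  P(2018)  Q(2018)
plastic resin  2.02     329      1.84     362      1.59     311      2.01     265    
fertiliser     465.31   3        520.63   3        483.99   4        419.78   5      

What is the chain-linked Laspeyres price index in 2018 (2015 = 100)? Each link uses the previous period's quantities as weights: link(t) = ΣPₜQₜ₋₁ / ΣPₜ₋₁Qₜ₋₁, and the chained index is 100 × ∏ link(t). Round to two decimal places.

90.75

Link 2015→2016:
ΣP(2016)Q(2015) = 1.84×329 + 520.63×3 = 605.36 + 1561.89 = 2167.25
ΣP(2015)Q(2015) = 2.02×329 + 465.31×3 = 664.58 + 1395.93 = 2060.51
link = 2167.25/2060.51 = 1.051803
Link 2016→2017:
ΣP(2017)Q(2016) = 1.59×362 + 483.99×3 = 575.58 + 1451.97 = 2027.55
ΣP(2016)Q(2016) = 1.84×362 + 520.63×3 = 666.08 + 1561.89 = 2227.97
link = 2027.55/2227.97 = 0.910044
Link 2017→2018:
ΣP(2018)Q(2017) = 2.01×311 + 419.78×4 = 625.11 + 1679.12 = 2304.23
ΣP(2017)Q(2017) = 1.59×311 + 483.99×4 = 494.49 + 1935.96 = 2430.45
link = 2304.23/2430.45 = 0.948067
Chained index = 100 × 1.051803 × 0.910044 × 0.948067 = 90.7477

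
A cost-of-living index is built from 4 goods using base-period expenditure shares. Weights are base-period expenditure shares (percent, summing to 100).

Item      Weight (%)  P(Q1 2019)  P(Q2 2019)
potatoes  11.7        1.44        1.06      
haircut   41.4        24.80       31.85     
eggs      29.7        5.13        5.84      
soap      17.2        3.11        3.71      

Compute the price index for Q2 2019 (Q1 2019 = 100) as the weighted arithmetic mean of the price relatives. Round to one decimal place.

potatoes: 11.7 × (1.06/1.44) = 11.7 × 0.736111 = 8.6125
haircut: 41.4 × (31.85/24.80) = 41.4 × 1.284274 = 53.1690
eggs: 29.7 × (5.84/5.13) = 29.7 × 1.138402 = 33.8105
soap: 17.2 × (3.71/3.11) = 17.2 × 1.192926 = 20.5183
Index = Σ wᵢ·(p₁ᵢ/p₀ᵢ) = 8.6125 + 53.1690 + 33.8105 + 20.5183 = 116.1103

116.1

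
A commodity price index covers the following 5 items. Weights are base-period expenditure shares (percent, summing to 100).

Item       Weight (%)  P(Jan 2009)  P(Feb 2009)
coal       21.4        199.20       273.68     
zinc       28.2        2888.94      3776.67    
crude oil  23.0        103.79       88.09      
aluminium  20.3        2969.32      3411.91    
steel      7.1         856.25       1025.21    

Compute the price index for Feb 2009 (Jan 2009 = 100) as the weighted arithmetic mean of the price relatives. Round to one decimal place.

coal: 21.4 × (273.68/199.20) = 21.4 × 1.373896 = 29.4014
zinc: 28.2 × (3776.67/2888.94) = 28.2 × 1.307286 = 36.8655
crude oil: 23.0 × (88.09/103.79) = 23.0 × 0.848733 = 19.5209
aluminium: 20.3 × (3411.91/2969.32) = 20.3 × 1.149054 = 23.3258
steel: 7.1 × (1025.21/856.25) = 7.1 × 1.197326 = 8.5010
Index = Σ wᵢ·(p₁ᵢ/p₀ᵢ) = 29.4014 + 36.8655 + 19.5209 + 23.3258 + 8.5010 = 117.6145

117.6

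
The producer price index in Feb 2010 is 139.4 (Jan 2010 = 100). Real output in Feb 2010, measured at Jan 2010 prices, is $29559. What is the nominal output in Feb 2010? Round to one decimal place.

Nominal = Real × (Index/100) = 29559 × (139.4/100)
        = 29559 × 1.394 = 41205.2460

41205.2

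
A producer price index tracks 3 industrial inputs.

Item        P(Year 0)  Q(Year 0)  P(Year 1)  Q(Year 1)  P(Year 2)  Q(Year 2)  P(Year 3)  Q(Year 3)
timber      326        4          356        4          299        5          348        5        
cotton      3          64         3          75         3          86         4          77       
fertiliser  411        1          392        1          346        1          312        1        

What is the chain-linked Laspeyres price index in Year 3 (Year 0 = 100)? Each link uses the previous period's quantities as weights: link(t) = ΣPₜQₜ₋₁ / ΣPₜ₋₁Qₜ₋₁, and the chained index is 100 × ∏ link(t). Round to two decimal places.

104.06

Link Year 0→Year 1:
ΣP(Year 1)Q(Year 0) = 356×4 + 3×64 + 392×1 = 1424 + 192 + 392 = 2008
ΣP(Year 0)Q(Year 0) = 326×4 + 3×64 + 411×1 = 1304 + 192 + 411 = 1907
link = 2008/1907 = 1.052963
Link Year 1→Year 2:
ΣP(Year 2)Q(Year 1) = 299×4 + 3×75 + 346×1 = 1196 + 225 + 346 = 1767
ΣP(Year 1)Q(Year 1) = 356×4 + 3×75 + 392×1 = 1424 + 225 + 392 = 2041
link = 1767/2041 = 0.865752
Link Year 2→Year 3:
ΣP(Year 3)Q(Year 2) = 348×5 + 4×86 + 312×1 = 1740 + 344 + 312 = 2396
ΣP(Year 2)Q(Year 2) = 299×5 + 3×86 + 346×1 = 1495 + 258 + 346 = 2099
link = 2396/2099 = 1.141496
Chained index = 100 × 1.052963 × 0.865752 × 1.141496 = 104.0593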